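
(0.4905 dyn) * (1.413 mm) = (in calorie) 1.656e-09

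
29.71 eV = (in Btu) 4.512e-21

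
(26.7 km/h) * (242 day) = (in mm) 1.551e+11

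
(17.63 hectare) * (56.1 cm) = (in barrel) 6.221e+05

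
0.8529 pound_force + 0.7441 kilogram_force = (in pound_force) 2.493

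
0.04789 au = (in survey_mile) 4.452e+06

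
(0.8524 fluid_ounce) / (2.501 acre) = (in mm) 2.491e-06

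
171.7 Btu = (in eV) 1.131e+24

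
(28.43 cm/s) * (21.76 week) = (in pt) 1.061e+10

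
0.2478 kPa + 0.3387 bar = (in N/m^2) 3.412e+04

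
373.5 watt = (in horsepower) 0.5009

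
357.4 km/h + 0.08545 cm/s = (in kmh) 357.4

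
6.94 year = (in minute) 3.648e+06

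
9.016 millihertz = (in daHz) 0.0009016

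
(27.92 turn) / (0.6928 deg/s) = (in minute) 241.8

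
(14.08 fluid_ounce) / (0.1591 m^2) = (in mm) 2.617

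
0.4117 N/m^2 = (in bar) 4.117e-06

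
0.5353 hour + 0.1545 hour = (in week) 0.004106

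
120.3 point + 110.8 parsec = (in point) 9.691e+21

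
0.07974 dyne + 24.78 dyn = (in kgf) 2.535e-05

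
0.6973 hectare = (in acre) 1.723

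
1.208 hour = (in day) 0.05033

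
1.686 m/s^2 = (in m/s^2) 1.686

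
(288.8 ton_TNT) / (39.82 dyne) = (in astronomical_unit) 2.028e+04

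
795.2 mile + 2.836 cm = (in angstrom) 1.28e+16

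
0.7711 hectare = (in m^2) 7711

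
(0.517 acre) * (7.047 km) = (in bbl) 9.274e+07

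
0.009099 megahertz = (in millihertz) 9.099e+06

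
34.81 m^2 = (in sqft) 374.7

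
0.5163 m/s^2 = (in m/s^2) 0.5163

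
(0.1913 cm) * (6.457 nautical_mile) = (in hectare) 0.002288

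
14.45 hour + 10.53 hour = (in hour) 24.98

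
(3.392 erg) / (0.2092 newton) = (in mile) 1.008e-09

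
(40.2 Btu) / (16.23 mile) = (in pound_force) 0.365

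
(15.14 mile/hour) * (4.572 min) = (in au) 1.241e-08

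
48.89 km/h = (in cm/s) 1358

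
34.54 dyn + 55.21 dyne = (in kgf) 9.152e-05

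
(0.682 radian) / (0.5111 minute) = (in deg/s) 1.274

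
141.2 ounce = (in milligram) 4.003e+06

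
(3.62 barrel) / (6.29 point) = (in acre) 0.06409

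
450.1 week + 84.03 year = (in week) 4832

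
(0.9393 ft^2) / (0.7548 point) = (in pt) 9.29e+05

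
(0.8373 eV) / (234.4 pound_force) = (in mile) 7.995e-26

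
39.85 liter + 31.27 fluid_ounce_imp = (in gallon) 10.76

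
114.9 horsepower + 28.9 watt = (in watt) 8.571e+04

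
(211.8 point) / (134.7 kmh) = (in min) 3.328e-05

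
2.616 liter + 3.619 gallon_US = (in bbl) 0.1026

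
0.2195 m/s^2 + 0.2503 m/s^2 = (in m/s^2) 0.4698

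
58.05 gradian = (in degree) 52.24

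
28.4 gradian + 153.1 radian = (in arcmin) 5.279e+05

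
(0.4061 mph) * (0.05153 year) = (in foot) 9.679e+05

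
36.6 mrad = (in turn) 0.005825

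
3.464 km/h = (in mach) 0.002826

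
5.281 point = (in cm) 0.1863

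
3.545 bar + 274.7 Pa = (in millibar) 3548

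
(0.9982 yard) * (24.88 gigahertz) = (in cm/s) 2.271e+12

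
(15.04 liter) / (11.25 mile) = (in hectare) 8.307e-11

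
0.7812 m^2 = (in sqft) 8.409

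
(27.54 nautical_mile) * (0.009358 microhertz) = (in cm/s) 0.04773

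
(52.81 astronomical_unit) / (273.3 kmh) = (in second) 1.041e+11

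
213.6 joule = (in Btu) 0.2025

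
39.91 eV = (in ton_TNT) 1.528e-27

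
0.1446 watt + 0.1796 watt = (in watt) 0.3242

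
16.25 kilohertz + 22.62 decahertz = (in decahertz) 1648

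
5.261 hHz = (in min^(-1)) 3.157e+04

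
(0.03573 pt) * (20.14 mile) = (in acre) 0.000101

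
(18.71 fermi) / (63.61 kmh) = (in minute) 1.765e-17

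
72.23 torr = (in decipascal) 9.63e+04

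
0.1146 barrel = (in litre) 18.22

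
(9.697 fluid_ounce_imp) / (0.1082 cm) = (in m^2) 0.2546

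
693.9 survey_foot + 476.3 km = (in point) 1.351e+09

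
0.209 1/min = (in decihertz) 0.03483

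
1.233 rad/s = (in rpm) 11.77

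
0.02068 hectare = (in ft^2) 2226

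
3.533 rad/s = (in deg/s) 202.4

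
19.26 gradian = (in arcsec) 6.24e+04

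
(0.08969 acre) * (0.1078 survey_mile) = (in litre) 6.297e+07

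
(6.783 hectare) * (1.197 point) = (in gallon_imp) 6301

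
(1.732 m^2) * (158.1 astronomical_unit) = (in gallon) 1.082e+16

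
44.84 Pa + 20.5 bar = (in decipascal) 2.05e+07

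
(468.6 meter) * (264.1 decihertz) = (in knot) 2.406e+04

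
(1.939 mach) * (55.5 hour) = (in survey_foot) 4.328e+08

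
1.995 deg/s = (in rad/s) 0.03482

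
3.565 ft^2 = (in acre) 8.184e-05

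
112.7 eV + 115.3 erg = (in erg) 115.3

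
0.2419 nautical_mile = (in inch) 1.764e+04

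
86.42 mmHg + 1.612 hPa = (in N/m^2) 1.168e+04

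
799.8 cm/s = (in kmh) 28.79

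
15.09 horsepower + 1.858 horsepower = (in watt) 1.264e+04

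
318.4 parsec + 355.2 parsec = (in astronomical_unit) 1.389e+08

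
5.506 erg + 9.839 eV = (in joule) 5.506e-07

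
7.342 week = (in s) 4.44e+06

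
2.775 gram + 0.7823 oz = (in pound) 0.05501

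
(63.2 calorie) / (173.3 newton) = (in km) 0.001526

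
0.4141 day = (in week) 0.05916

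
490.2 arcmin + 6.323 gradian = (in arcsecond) 4.99e+04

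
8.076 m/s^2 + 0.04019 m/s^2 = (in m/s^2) 8.116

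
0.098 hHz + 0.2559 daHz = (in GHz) 1.236e-08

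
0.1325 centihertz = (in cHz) 0.1325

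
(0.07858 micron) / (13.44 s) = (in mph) 1.308e-08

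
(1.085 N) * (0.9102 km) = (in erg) 9.876e+09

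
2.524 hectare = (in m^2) 2.524e+04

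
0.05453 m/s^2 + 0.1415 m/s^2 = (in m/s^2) 0.196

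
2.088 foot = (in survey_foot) 2.088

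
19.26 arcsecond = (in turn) 1.486e-05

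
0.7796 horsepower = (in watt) 581.3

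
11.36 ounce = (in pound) 0.71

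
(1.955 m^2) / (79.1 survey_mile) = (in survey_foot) 5.039e-05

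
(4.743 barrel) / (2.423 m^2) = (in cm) 31.12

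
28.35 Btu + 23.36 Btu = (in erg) 5.456e+11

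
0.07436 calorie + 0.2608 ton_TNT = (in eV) 6.811e+27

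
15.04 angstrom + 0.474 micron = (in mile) 2.955e-10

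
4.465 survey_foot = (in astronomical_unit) 9.097e-12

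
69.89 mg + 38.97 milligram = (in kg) 0.0001089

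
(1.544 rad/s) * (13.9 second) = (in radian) 21.46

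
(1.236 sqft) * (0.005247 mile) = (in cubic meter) 0.9696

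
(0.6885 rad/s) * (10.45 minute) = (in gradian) 2.748e+04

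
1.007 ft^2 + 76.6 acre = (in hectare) 31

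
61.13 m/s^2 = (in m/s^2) 61.13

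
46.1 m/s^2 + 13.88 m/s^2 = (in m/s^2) 59.98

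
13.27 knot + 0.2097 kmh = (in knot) 13.38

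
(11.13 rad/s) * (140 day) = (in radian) 1.346e+08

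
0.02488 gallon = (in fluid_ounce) 3.185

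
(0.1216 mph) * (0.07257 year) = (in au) 8.316e-07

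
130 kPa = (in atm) 1.283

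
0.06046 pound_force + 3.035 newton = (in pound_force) 0.7428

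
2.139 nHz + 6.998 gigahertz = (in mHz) 6.998e+12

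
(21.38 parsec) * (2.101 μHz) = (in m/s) 1.386e+12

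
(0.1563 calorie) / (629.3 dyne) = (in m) 103.9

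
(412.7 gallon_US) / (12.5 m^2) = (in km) 0.000125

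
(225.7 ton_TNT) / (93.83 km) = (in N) 1.006e+07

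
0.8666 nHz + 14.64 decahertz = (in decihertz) 1464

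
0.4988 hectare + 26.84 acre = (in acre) 28.07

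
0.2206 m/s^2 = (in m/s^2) 0.2206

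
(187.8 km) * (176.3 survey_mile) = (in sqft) 5.735e+11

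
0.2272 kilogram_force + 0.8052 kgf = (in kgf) 1.032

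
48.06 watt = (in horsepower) 0.06445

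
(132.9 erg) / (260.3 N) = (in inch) 2.01e-06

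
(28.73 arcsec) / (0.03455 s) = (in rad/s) 0.004031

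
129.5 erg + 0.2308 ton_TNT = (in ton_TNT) 0.2308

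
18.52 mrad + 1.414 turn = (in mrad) 8903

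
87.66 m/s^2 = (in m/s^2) 87.66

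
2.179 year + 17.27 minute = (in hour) 1.909e+04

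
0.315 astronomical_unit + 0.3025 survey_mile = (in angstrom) 4.712e+20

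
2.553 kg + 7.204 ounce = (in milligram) 2.757e+06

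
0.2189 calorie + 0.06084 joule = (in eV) 6.096e+18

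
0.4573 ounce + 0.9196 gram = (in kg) 0.01388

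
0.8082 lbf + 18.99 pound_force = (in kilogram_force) 8.98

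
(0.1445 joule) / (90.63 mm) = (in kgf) 0.1626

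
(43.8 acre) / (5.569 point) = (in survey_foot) 2.96e+08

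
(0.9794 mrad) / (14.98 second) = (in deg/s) 0.003746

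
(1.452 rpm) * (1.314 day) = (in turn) 2747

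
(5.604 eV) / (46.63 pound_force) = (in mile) 2.69e-24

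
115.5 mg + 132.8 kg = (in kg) 132.8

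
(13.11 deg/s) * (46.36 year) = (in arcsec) 6.9e+13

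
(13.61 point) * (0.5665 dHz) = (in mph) 0.0006084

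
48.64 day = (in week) 6.949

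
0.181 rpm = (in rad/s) 0.01895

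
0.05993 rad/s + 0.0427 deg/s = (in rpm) 0.5794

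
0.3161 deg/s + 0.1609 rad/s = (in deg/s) 9.535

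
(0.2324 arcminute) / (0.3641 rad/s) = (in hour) 5.157e-08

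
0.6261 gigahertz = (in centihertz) 6.261e+10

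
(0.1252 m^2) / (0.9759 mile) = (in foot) 0.0002615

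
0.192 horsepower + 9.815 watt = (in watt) 153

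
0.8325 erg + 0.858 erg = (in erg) 1.691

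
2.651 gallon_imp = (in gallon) 3.184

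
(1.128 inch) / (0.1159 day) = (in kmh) 1.03e-05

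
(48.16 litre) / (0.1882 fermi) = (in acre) 6.323e+10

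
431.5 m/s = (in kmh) 1553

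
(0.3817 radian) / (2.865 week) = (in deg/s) 1.262e-05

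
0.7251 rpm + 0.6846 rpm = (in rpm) 1.41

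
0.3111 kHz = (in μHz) 3.111e+08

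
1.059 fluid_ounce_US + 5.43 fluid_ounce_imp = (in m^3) 0.0001856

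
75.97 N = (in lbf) 17.08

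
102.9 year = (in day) 3.756e+04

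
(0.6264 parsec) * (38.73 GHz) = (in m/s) 7.486e+26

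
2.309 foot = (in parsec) 2.281e-17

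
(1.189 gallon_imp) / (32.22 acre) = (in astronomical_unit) 2.771e-19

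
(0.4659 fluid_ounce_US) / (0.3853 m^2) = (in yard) 3.911e-05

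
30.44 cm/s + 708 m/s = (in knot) 1377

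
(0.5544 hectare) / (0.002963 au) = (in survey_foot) 4.103e-05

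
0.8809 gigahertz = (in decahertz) 8.809e+07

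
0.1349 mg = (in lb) 2.974e-07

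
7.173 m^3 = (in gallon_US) 1895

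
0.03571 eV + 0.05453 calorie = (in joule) 0.2282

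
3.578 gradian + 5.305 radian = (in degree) 307.2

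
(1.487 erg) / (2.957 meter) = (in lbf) 1.131e-08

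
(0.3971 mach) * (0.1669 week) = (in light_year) 1.443e-09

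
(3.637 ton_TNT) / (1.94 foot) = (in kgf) 2.624e+09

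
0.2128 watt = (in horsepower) 0.0002854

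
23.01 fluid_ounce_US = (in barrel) 0.00428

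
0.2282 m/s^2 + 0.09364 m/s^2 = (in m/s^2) 0.3218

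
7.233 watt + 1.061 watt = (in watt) 8.294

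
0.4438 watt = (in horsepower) 0.0005951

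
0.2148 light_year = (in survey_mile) 1.263e+12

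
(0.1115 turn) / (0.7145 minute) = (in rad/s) 0.01634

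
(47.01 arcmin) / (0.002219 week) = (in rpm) 9.73e-05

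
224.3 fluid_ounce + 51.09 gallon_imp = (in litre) 238.9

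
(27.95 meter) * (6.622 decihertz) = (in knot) 35.98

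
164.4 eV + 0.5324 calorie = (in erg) 2.228e+07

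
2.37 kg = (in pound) 5.225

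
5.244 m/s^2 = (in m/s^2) 5.244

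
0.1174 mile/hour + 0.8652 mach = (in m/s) 294.7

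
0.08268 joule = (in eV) 5.16e+17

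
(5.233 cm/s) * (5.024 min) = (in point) 4.471e+04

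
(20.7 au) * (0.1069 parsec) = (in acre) 2.524e+24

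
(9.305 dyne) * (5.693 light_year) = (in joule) 5.012e+12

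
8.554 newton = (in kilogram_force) 0.8723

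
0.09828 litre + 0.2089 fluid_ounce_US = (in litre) 0.1045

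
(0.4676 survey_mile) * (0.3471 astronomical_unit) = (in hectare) 3.908e+09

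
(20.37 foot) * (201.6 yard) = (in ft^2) 1.232e+04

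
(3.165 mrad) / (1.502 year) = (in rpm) 6.381e-10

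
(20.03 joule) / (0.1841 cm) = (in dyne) 1.088e+09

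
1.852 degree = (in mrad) 32.32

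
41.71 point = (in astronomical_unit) 9.836e-14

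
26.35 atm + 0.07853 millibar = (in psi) 387.2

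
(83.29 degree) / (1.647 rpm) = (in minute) 0.1405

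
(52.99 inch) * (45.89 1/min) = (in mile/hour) 2.303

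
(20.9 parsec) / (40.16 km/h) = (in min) 9.635e+14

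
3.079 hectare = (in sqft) 3.314e+05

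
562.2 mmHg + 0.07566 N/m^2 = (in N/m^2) 7.495e+04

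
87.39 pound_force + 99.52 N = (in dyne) 4.883e+07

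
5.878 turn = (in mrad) 3.693e+04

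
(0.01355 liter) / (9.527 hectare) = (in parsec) 4.609e-27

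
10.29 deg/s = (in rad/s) 0.1796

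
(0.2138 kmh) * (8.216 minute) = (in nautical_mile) 0.01581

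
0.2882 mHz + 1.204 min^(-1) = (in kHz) 2.035e-05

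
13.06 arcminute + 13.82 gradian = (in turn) 0.03515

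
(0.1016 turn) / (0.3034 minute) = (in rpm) 0.3349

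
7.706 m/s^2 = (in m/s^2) 7.706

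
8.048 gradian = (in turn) 0.02012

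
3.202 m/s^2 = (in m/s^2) 3.202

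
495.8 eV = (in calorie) 1.899e-17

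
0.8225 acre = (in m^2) 3329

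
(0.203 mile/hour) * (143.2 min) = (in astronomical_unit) 5.212e-09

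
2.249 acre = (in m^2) 9101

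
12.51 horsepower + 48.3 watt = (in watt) 9377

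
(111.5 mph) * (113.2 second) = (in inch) 2.221e+05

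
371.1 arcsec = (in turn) 0.0002863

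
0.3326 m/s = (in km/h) 1.197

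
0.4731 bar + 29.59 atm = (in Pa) 3.046e+06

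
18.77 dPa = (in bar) 1.877e-05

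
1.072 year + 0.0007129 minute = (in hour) 9391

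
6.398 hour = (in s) 2.303e+04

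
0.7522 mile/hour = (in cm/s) 33.63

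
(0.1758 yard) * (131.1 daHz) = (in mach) 0.6189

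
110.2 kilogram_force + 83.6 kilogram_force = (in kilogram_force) 193.8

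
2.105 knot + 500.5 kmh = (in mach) 0.4115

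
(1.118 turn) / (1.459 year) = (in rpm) 1.458e-06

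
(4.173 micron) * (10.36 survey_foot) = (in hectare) 1.318e-09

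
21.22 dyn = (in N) 0.0002122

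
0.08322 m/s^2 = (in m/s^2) 0.08322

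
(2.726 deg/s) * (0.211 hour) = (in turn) 5.752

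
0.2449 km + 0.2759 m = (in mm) 2.452e+05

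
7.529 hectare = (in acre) 18.6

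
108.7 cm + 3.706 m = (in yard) 5.242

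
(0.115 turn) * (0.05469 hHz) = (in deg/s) 226.4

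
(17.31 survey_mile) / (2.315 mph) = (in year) 0.0008536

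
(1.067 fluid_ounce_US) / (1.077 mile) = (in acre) 4.499e-12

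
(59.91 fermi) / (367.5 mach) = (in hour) 1.33e-22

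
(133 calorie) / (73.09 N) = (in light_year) 8.047e-16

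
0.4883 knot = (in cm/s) 25.12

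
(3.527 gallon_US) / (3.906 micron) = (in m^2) 3418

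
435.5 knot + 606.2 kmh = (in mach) 1.153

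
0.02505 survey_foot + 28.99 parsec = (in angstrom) 8.945e+27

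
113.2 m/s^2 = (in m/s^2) 113.2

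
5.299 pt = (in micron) 1869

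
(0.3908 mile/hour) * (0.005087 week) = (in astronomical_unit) 3.593e-09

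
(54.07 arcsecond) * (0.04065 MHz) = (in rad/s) 10.66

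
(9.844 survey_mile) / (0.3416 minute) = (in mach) 2.27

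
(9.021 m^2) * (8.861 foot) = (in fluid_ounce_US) 8.239e+05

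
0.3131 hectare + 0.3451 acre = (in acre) 1.119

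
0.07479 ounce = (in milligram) 2120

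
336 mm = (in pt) 952.4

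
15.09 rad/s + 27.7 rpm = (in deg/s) 1031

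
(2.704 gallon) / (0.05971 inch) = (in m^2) 6.749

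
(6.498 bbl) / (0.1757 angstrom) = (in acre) 1.453e+07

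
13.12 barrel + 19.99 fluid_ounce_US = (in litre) 2087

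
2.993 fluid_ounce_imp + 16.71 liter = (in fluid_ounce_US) 567.9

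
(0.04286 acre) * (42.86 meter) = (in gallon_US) 1.964e+06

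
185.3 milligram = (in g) 0.1853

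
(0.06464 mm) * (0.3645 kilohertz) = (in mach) 6.92e-05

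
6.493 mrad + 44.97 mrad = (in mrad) 51.46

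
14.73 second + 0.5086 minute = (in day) 0.0005237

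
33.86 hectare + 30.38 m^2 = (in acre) 83.68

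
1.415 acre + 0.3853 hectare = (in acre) 2.367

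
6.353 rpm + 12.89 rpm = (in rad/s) 2.015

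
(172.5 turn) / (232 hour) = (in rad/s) 0.001298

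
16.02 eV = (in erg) 2.567e-11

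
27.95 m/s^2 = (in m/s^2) 27.95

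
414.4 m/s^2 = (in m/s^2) 414.4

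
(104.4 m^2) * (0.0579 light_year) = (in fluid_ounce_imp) 2.013e+21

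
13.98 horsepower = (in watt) 1.042e+04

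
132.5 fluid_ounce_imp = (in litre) 3.765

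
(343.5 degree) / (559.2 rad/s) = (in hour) 2.978e-06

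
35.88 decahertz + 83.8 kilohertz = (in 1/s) 8.416e+04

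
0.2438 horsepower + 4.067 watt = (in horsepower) 0.2493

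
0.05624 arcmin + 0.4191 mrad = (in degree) 0.02495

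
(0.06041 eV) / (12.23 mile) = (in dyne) 4.917e-20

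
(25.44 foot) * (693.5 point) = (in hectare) 0.0001897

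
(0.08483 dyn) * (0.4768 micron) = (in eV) 2.524e+06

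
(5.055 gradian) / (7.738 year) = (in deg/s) 1.864e-08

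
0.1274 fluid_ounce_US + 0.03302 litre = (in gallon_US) 0.009718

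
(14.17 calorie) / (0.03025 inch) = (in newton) 7.716e+04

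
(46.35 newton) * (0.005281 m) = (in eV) 1.528e+18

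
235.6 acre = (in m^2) 9.534e+05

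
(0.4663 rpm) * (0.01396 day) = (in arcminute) 2.025e+05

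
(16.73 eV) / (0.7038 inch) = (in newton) 1.499e-16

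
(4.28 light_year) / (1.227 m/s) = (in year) 1.046e+09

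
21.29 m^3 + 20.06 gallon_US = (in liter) 2.137e+04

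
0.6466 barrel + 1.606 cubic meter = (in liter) 1709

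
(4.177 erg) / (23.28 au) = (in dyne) 1.199e-14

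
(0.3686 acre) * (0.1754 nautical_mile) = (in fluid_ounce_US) 1.638e+10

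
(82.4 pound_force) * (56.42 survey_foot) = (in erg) 6.303e+10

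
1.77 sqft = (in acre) 4.063e-05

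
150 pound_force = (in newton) 667.2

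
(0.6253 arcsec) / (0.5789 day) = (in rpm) 5.788e-10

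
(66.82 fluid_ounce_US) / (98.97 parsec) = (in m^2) 6.471e-22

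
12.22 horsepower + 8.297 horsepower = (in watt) 1.53e+04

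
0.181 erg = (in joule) 1.81e-08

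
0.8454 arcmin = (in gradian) 0.01566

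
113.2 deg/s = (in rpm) 18.87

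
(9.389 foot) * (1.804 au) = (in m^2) 7.723e+11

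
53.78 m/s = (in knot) 104.5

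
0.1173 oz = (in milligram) 3325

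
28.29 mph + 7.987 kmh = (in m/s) 14.87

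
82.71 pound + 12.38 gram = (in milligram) 3.753e+07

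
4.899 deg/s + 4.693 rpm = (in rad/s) 0.577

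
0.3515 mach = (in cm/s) 1.197e+04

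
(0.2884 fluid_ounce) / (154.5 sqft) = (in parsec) 1.926e-23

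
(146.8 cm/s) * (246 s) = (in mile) 0.2244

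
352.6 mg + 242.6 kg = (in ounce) 8557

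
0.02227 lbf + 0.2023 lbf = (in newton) 0.9989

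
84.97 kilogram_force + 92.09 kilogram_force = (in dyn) 1.736e+08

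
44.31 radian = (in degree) 2539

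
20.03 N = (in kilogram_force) 2.042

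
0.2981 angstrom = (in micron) 2.981e-05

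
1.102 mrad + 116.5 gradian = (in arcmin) 6295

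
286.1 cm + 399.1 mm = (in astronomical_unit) 2.179e-11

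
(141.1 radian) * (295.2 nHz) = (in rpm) 0.0003978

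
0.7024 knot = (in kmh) 1.301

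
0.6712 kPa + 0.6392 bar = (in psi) 9.368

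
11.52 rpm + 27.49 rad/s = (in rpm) 274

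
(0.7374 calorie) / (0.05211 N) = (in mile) 0.03679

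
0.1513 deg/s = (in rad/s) 0.002641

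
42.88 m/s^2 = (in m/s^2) 42.88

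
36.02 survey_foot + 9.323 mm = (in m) 10.99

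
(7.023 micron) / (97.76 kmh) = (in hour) 7.184e-11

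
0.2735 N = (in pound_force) 0.06149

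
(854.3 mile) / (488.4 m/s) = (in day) 0.03258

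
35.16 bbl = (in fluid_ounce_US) 1.89e+05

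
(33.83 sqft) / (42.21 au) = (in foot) 1.633e-12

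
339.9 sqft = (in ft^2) 339.9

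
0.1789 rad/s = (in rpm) 1.708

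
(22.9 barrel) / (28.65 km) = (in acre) 3.14e-08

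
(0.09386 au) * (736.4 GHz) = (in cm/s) 1.034e+24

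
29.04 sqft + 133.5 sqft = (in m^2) 15.1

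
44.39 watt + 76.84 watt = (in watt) 121.2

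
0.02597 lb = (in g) 11.78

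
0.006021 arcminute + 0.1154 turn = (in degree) 41.54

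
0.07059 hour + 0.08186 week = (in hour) 13.82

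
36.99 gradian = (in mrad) 581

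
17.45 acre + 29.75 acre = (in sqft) 2.056e+06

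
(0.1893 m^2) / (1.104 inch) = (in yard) 7.383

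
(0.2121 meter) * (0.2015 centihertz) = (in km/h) 0.001539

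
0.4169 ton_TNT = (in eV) 1.089e+28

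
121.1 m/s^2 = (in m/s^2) 121.1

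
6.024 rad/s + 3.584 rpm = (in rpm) 61.11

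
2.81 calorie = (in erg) 1.176e+08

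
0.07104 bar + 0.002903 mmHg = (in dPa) 7.104e+04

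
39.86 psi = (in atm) 2.712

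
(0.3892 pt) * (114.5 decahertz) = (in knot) 0.3056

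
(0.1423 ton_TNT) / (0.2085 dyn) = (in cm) 2.856e+16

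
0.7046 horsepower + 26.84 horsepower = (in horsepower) 27.54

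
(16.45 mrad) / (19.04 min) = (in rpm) 0.0001375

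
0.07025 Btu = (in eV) 4.626e+20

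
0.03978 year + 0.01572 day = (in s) 1.256e+06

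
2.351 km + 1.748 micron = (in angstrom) 2.351e+13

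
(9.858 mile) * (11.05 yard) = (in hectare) 16.03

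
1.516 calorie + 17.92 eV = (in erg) 6.343e+07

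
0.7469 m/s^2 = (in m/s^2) 0.7469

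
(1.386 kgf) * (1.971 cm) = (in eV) 1.672e+18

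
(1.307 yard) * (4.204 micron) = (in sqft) 5.408e-05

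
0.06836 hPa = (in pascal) 6.836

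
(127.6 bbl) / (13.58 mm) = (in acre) 0.3691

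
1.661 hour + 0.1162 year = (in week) 6.069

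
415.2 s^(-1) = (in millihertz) 4.152e+05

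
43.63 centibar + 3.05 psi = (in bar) 0.6466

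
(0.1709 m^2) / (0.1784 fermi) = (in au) 6404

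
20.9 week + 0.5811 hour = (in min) 2.107e+05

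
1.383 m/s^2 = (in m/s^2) 1.383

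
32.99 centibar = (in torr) 247.4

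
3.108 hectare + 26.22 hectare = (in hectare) 29.33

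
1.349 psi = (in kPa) 9.301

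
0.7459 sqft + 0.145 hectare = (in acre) 0.3583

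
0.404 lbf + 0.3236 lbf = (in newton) 3.237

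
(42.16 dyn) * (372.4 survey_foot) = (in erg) 4.785e+05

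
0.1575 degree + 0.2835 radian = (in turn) 0.04556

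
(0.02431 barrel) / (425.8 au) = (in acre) 1.499e-20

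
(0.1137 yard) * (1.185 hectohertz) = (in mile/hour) 27.56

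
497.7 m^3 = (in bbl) 3130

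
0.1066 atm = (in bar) 0.108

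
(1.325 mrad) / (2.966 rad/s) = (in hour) 1.241e-07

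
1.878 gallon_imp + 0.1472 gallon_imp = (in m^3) 0.009207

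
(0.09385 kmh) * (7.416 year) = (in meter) 6.097e+06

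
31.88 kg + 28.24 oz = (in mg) 3.268e+07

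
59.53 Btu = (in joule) 6.281e+04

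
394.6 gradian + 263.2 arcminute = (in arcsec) 1.294e+06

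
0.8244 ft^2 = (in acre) 1.893e-05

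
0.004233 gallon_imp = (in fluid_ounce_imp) 0.6773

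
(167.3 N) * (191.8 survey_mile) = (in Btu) 4.895e+04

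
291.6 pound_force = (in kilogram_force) 132.3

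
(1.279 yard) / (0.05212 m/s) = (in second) 22.44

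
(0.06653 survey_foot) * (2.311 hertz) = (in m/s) 0.04686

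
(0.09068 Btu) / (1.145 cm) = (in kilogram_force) 852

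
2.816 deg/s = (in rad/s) 0.04915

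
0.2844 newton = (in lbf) 0.06394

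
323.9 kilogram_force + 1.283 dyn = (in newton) 3176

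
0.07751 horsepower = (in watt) 57.8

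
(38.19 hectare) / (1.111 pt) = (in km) 9.744e+05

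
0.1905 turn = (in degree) 68.58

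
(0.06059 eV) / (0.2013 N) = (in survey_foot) 1.582e-19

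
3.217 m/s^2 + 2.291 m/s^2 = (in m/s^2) 5.508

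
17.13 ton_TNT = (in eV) 4.473e+29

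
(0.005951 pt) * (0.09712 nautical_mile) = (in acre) 9.331e-08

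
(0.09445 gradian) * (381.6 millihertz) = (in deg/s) 0.03244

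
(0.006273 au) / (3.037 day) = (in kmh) 1.287e+04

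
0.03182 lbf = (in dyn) 1.415e+04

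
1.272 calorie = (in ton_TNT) 1.272e-09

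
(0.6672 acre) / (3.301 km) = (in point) 2319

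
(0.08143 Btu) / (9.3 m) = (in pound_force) 2.077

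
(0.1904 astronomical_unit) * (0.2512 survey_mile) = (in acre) 2.845e+09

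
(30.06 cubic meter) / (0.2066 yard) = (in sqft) 1713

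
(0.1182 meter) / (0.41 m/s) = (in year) 9.142e-09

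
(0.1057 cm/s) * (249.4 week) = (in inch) 6.277e+06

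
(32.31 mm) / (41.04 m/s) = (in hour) 2.187e-07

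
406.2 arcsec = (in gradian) 0.1254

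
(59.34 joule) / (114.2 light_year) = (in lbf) 1.235e-17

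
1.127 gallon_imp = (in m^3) 0.005123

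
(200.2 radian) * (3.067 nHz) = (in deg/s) 3.518e-05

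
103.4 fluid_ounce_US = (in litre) 3.058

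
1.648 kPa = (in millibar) 16.48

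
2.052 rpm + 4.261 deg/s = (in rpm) 2.762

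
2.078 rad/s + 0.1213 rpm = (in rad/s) 2.091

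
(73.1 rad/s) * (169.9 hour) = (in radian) 4.471e+07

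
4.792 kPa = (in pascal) 4792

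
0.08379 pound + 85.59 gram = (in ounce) 4.36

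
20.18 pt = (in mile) 4.424e-06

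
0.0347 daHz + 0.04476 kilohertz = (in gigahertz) 4.511e-08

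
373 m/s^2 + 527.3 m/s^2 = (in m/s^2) 900.3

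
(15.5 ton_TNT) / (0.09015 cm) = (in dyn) 7.194e+18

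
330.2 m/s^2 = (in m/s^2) 330.2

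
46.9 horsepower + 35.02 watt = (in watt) 3.501e+04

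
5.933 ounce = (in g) 168.2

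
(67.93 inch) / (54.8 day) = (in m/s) 3.644e-07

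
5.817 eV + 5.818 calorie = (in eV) 1.519e+20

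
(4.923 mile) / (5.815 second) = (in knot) 2648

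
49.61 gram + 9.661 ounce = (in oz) 11.41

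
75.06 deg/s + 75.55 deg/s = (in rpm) 25.1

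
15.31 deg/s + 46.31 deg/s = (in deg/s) 61.62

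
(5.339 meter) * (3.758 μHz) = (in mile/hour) 4.488e-05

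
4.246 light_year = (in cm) 4.017e+18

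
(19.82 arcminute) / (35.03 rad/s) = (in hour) 4.572e-08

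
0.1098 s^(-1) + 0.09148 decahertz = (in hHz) 0.01025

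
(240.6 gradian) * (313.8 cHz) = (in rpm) 113.3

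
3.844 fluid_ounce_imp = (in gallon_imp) 0.02403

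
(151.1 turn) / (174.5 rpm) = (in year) 1.647e-06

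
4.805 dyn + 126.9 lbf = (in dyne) 5.645e+07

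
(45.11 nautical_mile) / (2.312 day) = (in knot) 0.813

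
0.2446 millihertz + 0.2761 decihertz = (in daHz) 0.002785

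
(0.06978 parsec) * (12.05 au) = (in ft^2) 4.178e+28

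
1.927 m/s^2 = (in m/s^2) 1.927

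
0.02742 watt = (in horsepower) 3.677e-05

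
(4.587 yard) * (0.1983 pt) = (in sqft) 0.003158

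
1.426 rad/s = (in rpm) 13.62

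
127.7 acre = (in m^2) 5.168e+05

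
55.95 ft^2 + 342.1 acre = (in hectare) 138.4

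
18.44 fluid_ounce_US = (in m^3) 0.0005453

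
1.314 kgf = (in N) 12.89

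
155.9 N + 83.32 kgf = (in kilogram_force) 99.22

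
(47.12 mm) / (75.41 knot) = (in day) 1.406e-08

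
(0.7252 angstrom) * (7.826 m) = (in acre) 1.402e-13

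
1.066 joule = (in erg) 1.066e+07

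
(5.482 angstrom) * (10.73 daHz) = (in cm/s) 5.882e-06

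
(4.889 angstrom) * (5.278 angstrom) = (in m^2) 2.58e-19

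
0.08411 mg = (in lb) 1.854e-07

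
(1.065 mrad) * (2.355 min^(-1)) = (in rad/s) 4.18e-05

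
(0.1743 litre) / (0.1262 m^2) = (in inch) 0.05438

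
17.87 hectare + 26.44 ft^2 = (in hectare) 17.87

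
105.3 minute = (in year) 0.0002003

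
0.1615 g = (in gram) 0.1615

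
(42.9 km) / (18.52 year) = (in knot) 0.0001428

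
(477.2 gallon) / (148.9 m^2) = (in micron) 1.213e+04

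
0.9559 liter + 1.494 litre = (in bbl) 0.01541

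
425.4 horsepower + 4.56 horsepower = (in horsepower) 430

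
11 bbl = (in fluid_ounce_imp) 6.155e+04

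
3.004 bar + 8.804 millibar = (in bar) 3.013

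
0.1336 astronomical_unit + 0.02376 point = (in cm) 1.999e+12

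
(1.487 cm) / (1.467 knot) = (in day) 2.28e-07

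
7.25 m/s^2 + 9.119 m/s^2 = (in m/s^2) 16.37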